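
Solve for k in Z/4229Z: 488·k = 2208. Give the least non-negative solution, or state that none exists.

gcd(488, 4229) = 1, so a unique solution mod 4229 exists.
488⁻¹ ≡ 26 (mod 4229).
k ≡ 26·2208 ≡ 2431 (mod 4229).

2431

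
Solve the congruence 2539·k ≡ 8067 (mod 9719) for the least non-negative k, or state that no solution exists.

gcd(2539, 9719) = 1, so a unique solution mod 9719 exists.
2539⁻¹ ≡ 5738 (mod 9719).
k ≡ 5738·8067 ≡ 6568 (mod 9719).

6568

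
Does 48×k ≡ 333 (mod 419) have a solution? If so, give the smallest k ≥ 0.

295

gcd(48, 419) = 1, so a unique solution mod 419 exists.
48⁻¹ ≡ 323 (mod 419).
k ≡ 323×333 ≡ 295 (mod 419).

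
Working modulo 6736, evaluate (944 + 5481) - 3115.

3310

944 + 5481 = 6425
6425 - 3115 = 3310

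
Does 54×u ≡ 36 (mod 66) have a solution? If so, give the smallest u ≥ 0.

8

gcd(54, 66) = 6, and 6 | 36, so solutions exist.
Divide through by 6: 9×u ≡ 6 (mod 11).
9⁻¹ ≡ 5 (mod 11).
u ≡ 5×6 ≡ 8 (mod 11).
The smallest non-negative solution is u = 8.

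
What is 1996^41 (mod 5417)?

256

By square-and-multiply:
41 in binary is 101001, i.e. 41 = 32 + 8 + 1.
1996^1 ≡ 1996 (mod 5417)
1996^2 ≡ 1996^2 = 3984016 ≡ 2521 (mod 5417)
1996^4 ≡ 2521^2 = 6355441 ≡ 1300 (mod 5417)
1996^8 ≡ 1300^2 = 1690000 ≡ 5313 (mod 5417)
1996^16 ≡ 5313^2 = 28227969 ≡ 5399 (mod 5417)
1996^32 ≡ 5399^2 = 29149201 ≡ 324 (mod 5417)
1996^41 = 1996^32 × 1996^8 × 1996^1 ≡ 324 × 5313 × 1996 (mod 5417).
Accumulate the product:
324 × 5313 = 1721412 ≡ 4223
4223 × 1996 = 8429108 ≡ 256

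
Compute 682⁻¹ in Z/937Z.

Apply the Euclidean algorithm and back-substitute:
937 = 1·682 + 255
682 = 2·255 + 172
255 = 1·172 + 83
172 = 2·83 + 6
83 = 13·6 + 5
6 = 1·5 + 1
5 = 5·1 + 0
gcd(682, 937) = 1, so the inverse exists.
Bézout: 1 = −115·937 + 158·682.
So 682⁻¹ ≡ 158 (mod 937).

158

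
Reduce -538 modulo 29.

-538 = -19*29 + 13, so -538 ≡ 13 (mod 29).

13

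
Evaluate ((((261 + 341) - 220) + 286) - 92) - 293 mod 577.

283

261 + 341 = 602 ≡ 25 (mod 577)
25 - 220 = -195 ≡ 382 (mod 577)
382 + 286 = 668 ≡ 91 (mod 577)
91 - 92 = -1 ≡ 576 (mod 577)
576 - 293 = 283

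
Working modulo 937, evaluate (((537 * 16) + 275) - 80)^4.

470

537 * 16 = 8592 ≡ 159 (mod 937)
159 + 275 = 434
434 - 80 = 354
(354)^4 ≡ 470 (mod 937)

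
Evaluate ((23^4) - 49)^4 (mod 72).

0

(23)^4 ≡ 49 (mod 72)
49 - 49 = 0
(0)^4 ≡ 0 (mod 72)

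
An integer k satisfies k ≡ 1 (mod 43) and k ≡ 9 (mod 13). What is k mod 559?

87

43⁻¹ mod 13: 43*10 ≡ 1 (mod 13), so 43⁻¹ ≡ 10.
k = 1 + 43*((9 − 1)*10 mod 13) = 1 + 43*2 = 87.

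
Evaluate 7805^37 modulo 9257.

8643

Using repeated squaring:
37 in binary is 100101, i.e. 37 = 32 + 4 + 1.
7805^1 ≡ 7805 (mod 9257)
7805^2 ≡ 7805^2 = 60918025 ≡ 6965 (mod 9257)
7805^4 ≡ 6965^2 = 48511225 ≡ 4545 (mod 9257)
7805^8 ≡ 4545^2 = 20657025 ≡ 4658 (mod 9257)
7805^16 ≡ 4658^2 = 21696964 ≡ 7813 (mod 9257)
7805^32 ≡ 7813^2 = 61042969 ≡ 2311 (mod 9257)
7805^37 = 7805^32 · 7805^4 · 7805^1 ≡ 2311 · 4545 · 7805 (mod 9257).
Accumulate the product:
2311 · 4545 = 10503495 ≡ 6057
6057 · 7805 = 47274885 ≡ 8643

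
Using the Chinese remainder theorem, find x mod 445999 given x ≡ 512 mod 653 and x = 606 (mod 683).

653⁻¹ mod 683: 653·387 ≡ 1 (mod 683), so 653⁻¹ ≡ 387.
x = 512 + 653·((606 − 512)·387 mod 683) = 512 + 653·179 = 117399.

117399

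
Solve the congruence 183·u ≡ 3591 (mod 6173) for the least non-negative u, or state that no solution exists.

gcd(183, 6173) = 1, so a unique solution mod 6173 exists.
183⁻¹ ≡ 4284 (mod 6173).
u ≡ 4284·3591 ≡ 728 (mod 6173).

728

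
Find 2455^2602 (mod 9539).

By square-and-multiply:
2602 in binary is 101000101010, i.e. 2602 = 2048 + 512 + 32 + 8 + 2.
2455^1 ≡ 2455 (mod 9539)
2455^2 ≡ 2455^2 = 6027025 ≡ 7916 (mod 9539)
2455^4 ≡ 7916^2 = 62663056 ≡ 1365 (mod 9539)
2455^8 ≡ 1365^2 = 1863225 ≡ 3120 (mod 9539)
2455^16 ≡ 3120^2 = 9734400 ≡ 4620 (mod 9539)
2455^32 ≡ 4620^2 = 21344400 ≡ 5657 (mod 9539)
2455^64 ≡ 5657^2 = 32001649 ≡ 7843 (mod 9539)
2455^128 ≡ 7843^2 = 61512649 ≡ 5177 (mod 9539)
2455^256 ≡ 5177^2 = 26801329 ≡ 6278 (mod 9539)
2455^512 ≡ 6278^2 = 39413284 ≡ 7675 (mod 9539)
2455^1024 ≡ 7675^2 = 58905625 ≡ 2300 (mod 9539)
2455^2048 ≡ 2300^2 = 5290000 ≡ 5394 (mod 9539)
2455^2602 = 2455^2048 · 2455^512 · 2455^32 · 2455^8 · 2455^2 ≡ 5394 · 7675 · 5657 · 3120 · 7916 (mod 9539).
Accumulate the product:
5394 · 7675 = 41398950 ≡ 9229
9229 · 5657 = 52208453 ≡ 1506
1506 · 3120 = 4698720 ≡ 5532
5532 · 7916 = 43791312 ≡ 7302

7302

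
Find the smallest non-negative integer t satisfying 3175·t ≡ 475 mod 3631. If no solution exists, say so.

gcd(3175, 3631) = 1, so a unique solution mod 3631 exists.
3175⁻¹ ≡ 2349 (mod 3631).
t ≡ 2349·475 ≡ 1058 (mod 3631).

1058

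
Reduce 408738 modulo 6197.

5933

408738 = 65·6197 + 5933, so 408738 ≡ 5933 (mod 6197).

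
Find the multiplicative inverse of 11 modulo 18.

Apply the Euclidean algorithm and back-substitute:
18 = 1·11 + 7
11 = 1·7 + 4
7 = 1·4 + 3
4 = 1·3 + 1
3 = 3·1 + 0
gcd(11, 18) = 1, so the inverse exists.
Bézout: 1 = −3·18 + 5·11.
So 11⁻¹ ≡ 5 (mod 18).

5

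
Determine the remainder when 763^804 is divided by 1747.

100

Using repeated squaring:
763^1 ≡ 763 (mod 1747)
763^2 ≡ 763^2 = 582169 ≡ 418 (mod 1747)
763^4 ≡ 418^2 = 174724 ≡ 24 (mod 1747)
763^8 ≡ 24^2 = 576 (mod 1747)
763^16 ≡ 576^2 = 331776 ≡ 1593 (mod 1747)
763^32 ≡ 1593^2 = 2537649 ≡ 1005 (mod 1747)
763^64 ≡ 1005^2 = 1010025 ≡ 259 (mod 1747)
763^128 ≡ 259^2 = 67081 ≡ 695 (mod 1747)
763^256 ≡ 695^2 = 483025 ≡ 853 (mod 1747)
763^512 ≡ 853^2 = 727609 ≡ 857 (mod 1747)
763^804 = 763^512 · 763^256 · 763^32 · 763^4 ≡ 857 · 853 · 1005 · 24 (mod 1747).
Accumulate the product:
857 · 853 = 731021 ≡ 775
775 · 1005 = 778875 ≡ 1460
1460 · 24 = 35040 ≡ 100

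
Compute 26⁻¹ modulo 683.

683 = 26*26 + 7
26 = 3*7 + 5
7 = 1*5 + 2
5 = 2*2 + 1
2 = 2*1 + 0
gcd(26, 683) = 1, so the inverse exists.
Back-substitute for 1:
1 = 1*5 − 2*2
  = −2*7 + 3*5
  = 3*26 − 11*7
  = −11*683 + 289*26
So 26⁻¹ ≡ 289 (mod 683).

289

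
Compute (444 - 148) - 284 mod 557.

12

444 - 148 = 296
296 - 284 = 12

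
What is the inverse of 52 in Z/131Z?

131 = 2×52 + 27
52 = 1×27 + 25
27 = 1×25 + 2
25 = 12×2 + 1
2 = 2×1 + 0
gcd(52, 131) = 1, so the inverse exists.
Bézout: 1 = −25×131 + 63×52.
So 52⁻¹ ≡ 63 (mod 131).

63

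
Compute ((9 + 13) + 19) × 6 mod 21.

15

9 + 13 = 22 ≡ 1 (mod 21)
1 + 19 = 20
20 × 6 = 120 ≡ 15 (mod 21)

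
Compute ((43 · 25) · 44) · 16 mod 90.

80

43 · 25 = 1075 ≡ 85 (mod 90)
85 · 44 = 3740 ≡ 50 (mod 90)
50 · 16 = 800 ≡ 80 (mod 90)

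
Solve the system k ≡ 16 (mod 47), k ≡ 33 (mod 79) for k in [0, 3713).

3588

47⁻¹ mod 79: 47·37 ≡ 1 (mod 79), so 47⁻¹ ≡ 37.
k = 16 + 47·((33 − 16)·37 mod 79) = 16 + 47·76 = 3588.
Check: 3588 mod 47 = 16, 3588 mod 79 = 33. ✓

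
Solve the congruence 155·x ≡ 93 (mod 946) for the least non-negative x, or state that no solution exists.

379

gcd(155, 946) = 1, so a unique solution mod 946 exists.
155⁻¹ ≡ 177 (mod 946).
x ≡ 177·93 ≡ 379 (mod 946).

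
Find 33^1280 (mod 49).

33^1 ≡ 33 (mod 49)
33^2 ≡ 33^2 = 1089 ≡ 11 (mod 49)
33^4 ≡ 11^2 = 121 ≡ 23 (mod 49)
33^8 ≡ 23^2 = 529 ≡ 39 (mod 49)
33^16 ≡ 39^2 = 1521 ≡ 2 (mod 49)
33^32 ≡ 2^2 = 4 (mod 49)
33^64 ≡ 4^2 = 16 (mod 49)
33^128 ≡ 16^2 = 256 ≡ 11 (mod 49)
33^256 ≡ 11^2 = 121 ≡ 23 (mod 49)
33^512 ≡ 23^2 = 529 ≡ 39 (mod 49)
33^1024 ≡ 39^2 = 1521 ≡ 2 (mod 49)
33^1280 = 33^1024 · 33^256 ≡ 2 · 23 (mod 49).
2 · 23 = 46 ≡ 46 (mod 49).

46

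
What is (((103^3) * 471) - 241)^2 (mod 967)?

900

(103)^3 ≡ 17 (mod 967)
17 * 471 = 8007 ≡ 271 (mod 967)
271 - 241 = 30
(30)^2 ≡ 900 (mod 967)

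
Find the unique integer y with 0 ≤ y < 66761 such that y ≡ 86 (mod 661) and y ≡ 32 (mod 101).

661⁻¹ mod 101: 661×90 ≡ 1 (mod 101), so 661⁻¹ ≡ 90.
y = 86 + 661×((32 − 86)×90 mod 101) = 86 + 661×89 = 58915.
Check: 58915 mod 661 = 86, 58915 mod 101 = 32. ✓

58915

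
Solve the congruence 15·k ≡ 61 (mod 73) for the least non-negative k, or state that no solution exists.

gcd(15, 73) = 1, so a unique solution mod 73 exists.
15⁻¹ ≡ 39 (mod 73).
k ≡ 39·61 ≡ 43 (mod 73).

43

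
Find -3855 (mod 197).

85

-3855 = -20*197 + 85, so -3855 ≡ 85 (mod 197).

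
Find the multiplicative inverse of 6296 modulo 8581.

3853

Apply the Euclidean algorithm and back-substitute:
8581 = 1*6296 + 2285
6296 = 2*2285 + 1726
2285 = 1*1726 + 559
1726 = 3*559 + 49
559 = 11*49 + 20
49 = 2*20 + 9
20 = 2*9 + 2
9 = 4*2 + 1
2 = 2*1 + 0
gcd(6296, 8581) = 1, so the inverse exists.
Bézout: 1 = −2827*8581 + 3853*6296.
So 6296⁻¹ ≡ 3853 (mod 8581).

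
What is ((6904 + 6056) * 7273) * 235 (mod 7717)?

6904 + 6056 = 12960 ≡ 5243 (mod 7717)
5243 * 7273 = 38132339 ≡ 2642 (mod 7717)
2642 * 235 = 620870 ≡ 3510 (mod 7717)

3510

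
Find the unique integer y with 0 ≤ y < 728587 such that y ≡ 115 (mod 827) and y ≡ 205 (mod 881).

241599

827⁻¹ mod 881: 827×571 ≡ 1 (mod 881), so 827⁻¹ ≡ 571.
y = 115 + 827×((205 − 115)×571 mod 881) = 115 + 827×292 = 241599.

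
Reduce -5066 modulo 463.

-5066 = -11·463 + 27, so -5066 ≡ 27 (mod 463).

27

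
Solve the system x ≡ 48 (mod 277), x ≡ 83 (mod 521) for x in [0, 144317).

44368

277⁻¹ mod 521: 277*79 ≡ 1 (mod 521), so 277⁻¹ ≡ 79.
x = 48 + 277*((83 − 48)*79 mod 521) = 48 + 277*160 = 44368.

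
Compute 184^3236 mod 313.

33

3236 in binary is 110010100100, i.e. 3236 = 2048 + 1024 + 128 + 32 + 4.
184^1 ≡ 184 (mod 313)
184^2 ≡ 184^2 = 33856 ≡ 52 (mod 313)
184^4 ≡ 52^2 = 2704 ≡ 200 (mod 313)
184^8 ≡ 200^2 = 40000 ≡ 249 (mod 313)
184^16 ≡ 249^2 = 62001 ≡ 27 (mod 313)
184^32 ≡ 27^2 = 729 ≡ 103 (mod 313)
184^64 ≡ 103^2 = 10609 ≡ 280 (mod 313)
184^128 ≡ 280^2 = 78400 ≡ 150 (mod 313)
184^256 ≡ 150^2 = 22500 ≡ 277 (mod 313)
184^512 ≡ 277^2 = 76729 ≡ 44 (mod 313)
184^1024 ≡ 44^2 = 1936 ≡ 58 (mod 313)
184^2048 ≡ 58^2 = 3364 ≡ 234 (mod 313)
184^3236 = 184^2048 × 184^1024 × 184^128 × 184^32 × 184^4 ≡ 234 × 58 × 150 × 103 × 200 (mod 313).
Accumulate the product:
234 × 58 = 13572 ≡ 113
113 × 150 = 16950 ≡ 48
48 × 103 = 4944 ≡ 249
249 × 200 = 49800 ≡ 33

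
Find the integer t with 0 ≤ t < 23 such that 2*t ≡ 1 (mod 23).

23 = 11×2 + 1
2 = 2×1 + 0
gcd(2, 23) = 1, so the inverse exists.
Back-substitute for 1:
1 = 1×23 − 11×2
So 2⁻¹ ≡ −11 ≡ 12 (mod 23).

12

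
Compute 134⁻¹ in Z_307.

307 = 2·134 + 39
134 = 3·39 + 17
39 = 2·17 + 5
17 = 3·5 + 2
5 = 2·2 + 1
2 = 2·1 + 0
gcd(134, 307) = 1, so the inverse exists.
Back-substitute for 1:
1 = 1·5 − 2·2
  = −2·17 + 7·5
  = 7·39 − 16·17
  = −16·134 + 55·39
  = 55·307 − 126·134
So 134⁻¹ ≡ −126 ≡ 181 (mod 307).

181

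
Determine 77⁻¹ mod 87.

26

Apply the Euclidean algorithm and back-substitute:
87 = 1·77 + 10
77 = 7·10 + 7
10 = 1·7 + 3
7 = 2·3 + 1
3 = 3·1 + 0
gcd(77, 87) = 1, so the inverse exists.
Bézout: 1 = −23·87 + 26·77.
So 77⁻¹ ≡ 26 (mod 87).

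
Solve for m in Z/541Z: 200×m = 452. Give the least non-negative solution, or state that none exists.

78

gcd(200, 541) = 1, so a unique solution mod 541 exists.
200⁻¹ ≡ 376 (mod 541).
m ≡ 376×452 ≡ 78 (mod 541).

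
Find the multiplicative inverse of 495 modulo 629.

629 = 1×495 + 134
495 = 3×134 + 93
134 = 1×93 + 41
93 = 2×41 + 11
41 = 3×11 + 8
11 = 1×8 + 3
8 = 2×3 + 2
3 = 1×2 + 1
2 = 2×1 + 0
gcd(495, 629) = 1, so the inverse exists.
Back-substitute for 1:
1 = 1×3 − 1×2
  = −1×8 + 3×3
  = 3×11 − 4×8
  = −4×41 + 15×11
  = 15×93 − 34×41
  = −34×134 + 49×93
  = 49×495 − 181×134
  = −181×629 + 230×495
So 495⁻¹ ≡ 230 (mod 629).

230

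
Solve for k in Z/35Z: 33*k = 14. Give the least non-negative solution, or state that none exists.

gcd(33, 35) = 1, so a unique solution mod 35 exists.
33⁻¹ ≡ 17 (mod 35).
k ≡ 17*14 ≡ 28 (mod 35).

28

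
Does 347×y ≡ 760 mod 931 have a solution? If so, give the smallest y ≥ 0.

190

gcd(347, 931) = 1, so a unique solution mod 931 exists.
347⁻¹ ≡ 821 (mod 931).
y ≡ 821×760 ≡ 190 (mod 931).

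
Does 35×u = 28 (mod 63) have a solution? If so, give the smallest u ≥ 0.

8

gcd(35, 63) = 7, and 7 | 28, so solutions exist.
Divide through by 7: 5×u mod 9 = 4.
5⁻¹ ≡ 2 (mod 9).
u ≡ 2×4 ≡ 8 (mod 9).
The smallest non-negative solution is u = 8.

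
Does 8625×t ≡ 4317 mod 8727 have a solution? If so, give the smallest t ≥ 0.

gcd(8625, 8727) = 3, and 3 | 4317, so solutions exist.
Divide through by 3: 2875×t mod 2909 = 1439.
2875⁻¹ ≡ 770 (mod 2909).
t ≡ 770×1439 ≡ 2610 (mod 2909).
The smallest non-negative solution is t = 2610.

2610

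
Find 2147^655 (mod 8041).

296

By square-and-multiply:
655 in binary is 1010001111, i.e. 655 = 512 + 128 + 8 + 4 + 2 + 1.
2147^1 ≡ 2147 (mod 8041)
2147^2 ≡ 2147^2 = 4609609 ≡ 2116 (mod 8041)
2147^4 ≡ 2116^2 = 4477456 ≡ 6660 (mod 8041)
2147^8 ≡ 6660^2 = 44355600 ≡ 1444 (mod 8041)
2147^16 ≡ 1444^2 = 2085136 ≡ 2517 (mod 8041)
2147^32 ≡ 2517^2 = 6335289 ≡ 7022 (mod 8041)
2147^64 ≡ 7022^2 = 49308484 ≡ 1072 (mod 8041)
2147^128 ≡ 1072^2 = 1149184 ≡ 7362 (mod 8041)
2147^256 ≡ 7362^2 = 54199044 ≡ 2704 (mod 8041)
2147^512 ≡ 2704^2 = 7311616 ≡ 2347 (mod 8041)
2147^655 = 2147^512 · 2147^128 · 2147^8 · 2147^4 · 2147^2 · 2147^1 ≡ 2347 · 7362 · 1444 · 6660 · 2116 · 2147 (mod 8041).
Accumulate the product:
2347 · 7362 = 17278614 ≡ 6546
6546 · 1444 = 9452424 ≡ 4249
4249 · 6660 = 28298340 ≡ 2061
2061 · 2116 = 4361076 ≡ 2854
2854 · 2147 = 6127538 ≡ 296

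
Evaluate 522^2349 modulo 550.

42

Compute successive squares:
2349 in binary is 100100101101, i.e. 2349 = 2048 + 256 + 32 + 8 + 4 + 1.
522^1 ≡ 522 (mod 550)
522^2 ≡ 522^2 = 272484 ≡ 234 (mod 550)
522^4 ≡ 234^2 = 54756 ≡ 306 (mod 550)
522^8 ≡ 306^2 = 93636 ≡ 136 (mod 550)
522^16 ≡ 136^2 = 18496 ≡ 346 (mod 550)
522^32 ≡ 346^2 = 119716 ≡ 366 (mod 550)
522^64 ≡ 366^2 = 133956 ≡ 306 (mod 550)
522^128 ≡ 306^2 = 93636 ≡ 136 (mod 550)
522^256 ≡ 136^2 = 18496 ≡ 346 (mod 550)
522^512 ≡ 346^2 = 119716 ≡ 366 (mod 550)
522^1024 ≡ 366^2 = 133956 ≡ 306 (mod 550)
522^2048 ≡ 306^2 = 93636 ≡ 136 (mod 550)
522^2349 = 522^2048 · 522^256 · 522^32 · 522^8 · 522^4 · 522^1 ≡ 136 · 346 · 366 · 136 · 306 · 522 (mod 550).
Accumulate the product:
136 · 346 = 47056 ≡ 306
306 · 366 = 111996 ≡ 346
346 · 136 = 47056 ≡ 306
306 · 306 = 93636 ≡ 136
136 · 522 = 70992 ≡ 42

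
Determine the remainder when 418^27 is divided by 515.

192

Using repeated squaring:
27 in binary is 11011, i.e. 27 = 16 + 8 + 2 + 1.
418^1 ≡ 418 (mod 515)
418^2 ≡ 418^2 = 174724 ≡ 139 (mod 515)
418^4 ≡ 139^2 = 19321 ≡ 266 (mod 515)
418^8 ≡ 266^2 = 70756 ≡ 201 (mod 515)
418^16 ≡ 201^2 = 40401 ≡ 231 (mod 515)
418^27 = 418^16 * 418^8 * 418^2 * 418^1 ≡ 231 * 201 * 139 * 418 (mod 515).
Accumulate the product:
231 * 201 = 46431 ≡ 81
81 * 139 = 11259 ≡ 444
444 * 418 = 185592 ≡ 192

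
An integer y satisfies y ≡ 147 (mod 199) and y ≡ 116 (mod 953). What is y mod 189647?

3928

199⁻¹ mod 953: 199·522 ≡ 1 (mod 953), so 199⁻¹ ≡ 522.
y = 147 + 199·((116 − 147)·522 mod 953) = 147 + 199·19 = 3928.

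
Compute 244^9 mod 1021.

Compute successive squares:
9 in binary is 1001, i.e. 9 = 8 + 1.
244^1 ≡ 244 (mod 1021)
244^2 ≡ 244^2 = 59536 ≡ 318 (mod 1021)
244^4 ≡ 318^2 = 101124 ≡ 45 (mod 1021)
244^8 ≡ 45^2 = 2025 ≡ 1004 (mod 1021)
244^9 = 244^8 · 244^1 ≡ 1004 · 244 (mod 1021).
1004 · 244 = 244976 ≡ 957 (mod 1021).

957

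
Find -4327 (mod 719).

-4327 = -7×719 + 706, so -4327 ≡ 706 (mod 719).

706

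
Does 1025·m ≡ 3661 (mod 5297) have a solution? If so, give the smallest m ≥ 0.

gcd(1025, 5297) = 1, so a unique solution mod 5297 exists.
1025⁻¹ ≡ 1509 (mod 5297).
m ≡ 1509·3661 ≡ 4975 (mod 5297).

4975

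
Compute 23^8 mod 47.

9

23^1 ≡ 23 (mod 47)
23^2 ≡ 23^2 = 529 ≡ 12 (mod 47)
23^4 ≡ 12^2 = 144 ≡ 3 (mod 47)
23^8 ≡ 3^2 = 9 (mod 47)
So 23^8 ≡ 9 (mod 47).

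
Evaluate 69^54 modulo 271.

100

Using repeated squaring:
69^1 ≡ 69 (mod 271)
69^2 ≡ 69^2 = 4761 ≡ 154 (mod 271)
69^4 ≡ 154^2 = 23716 ≡ 139 (mod 271)
69^8 ≡ 139^2 = 19321 ≡ 80 (mod 271)
69^16 ≡ 80^2 = 6400 ≡ 167 (mod 271)
69^32 ≡ 167^2 = 27889 ≡ 247 (mod 271)
69^54 = 69^32 · 69^16 · 69^4 · 69^2 ≡ 247 · 167 · 139 · 154 (mod 271).
Accumulate the product:
247 · 167 = 41249 ≡ 57
57 · 139 = 7923 ≡ 64
64 · 154 = 9856 ≡ 100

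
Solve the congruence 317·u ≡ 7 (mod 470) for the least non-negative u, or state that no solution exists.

gcd(317, 470) = 1, so a unique solution mod 470 exists.
317⁻¹ ≡ 43 (mod 470).
u ≡ 43·7 ≡ 301 (mod 470).

301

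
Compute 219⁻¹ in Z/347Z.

By the extended Euclidean algorithm:
347 = 1×219 + 128
219 = 1×128 + 91
128 = 1×91 + 37
91 = 2×37 + 17
37 = 2×17 + 3
17 = 5×3 + 2
3 = 1×2 + 1
2 = 2×1 + 0
gcd(219, 347) = 1, so the inverse exists.
Back-substitute for 1:
1 = 1×3 − 1×2
  = −1×17 + 6×3
  = 6×37 − 13×17
  = −13×91 + 32×37
  = 32×128 − 45×91
  = −45×219 + 77×128
  = 77×347 − 122×219
So 219⁻¹ ≡ −122 ≡ 225 (mod 347).

225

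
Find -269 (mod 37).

27

-269 = -8·37 + 27, so -269 ≡ 27 (mod 37).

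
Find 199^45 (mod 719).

Using repeated squaring:
45 in binary is 101101, i.e. 45 = 32 + 8 + 4 + 1.
199^1 ≡ 199 (mod 719)
199^2 ≡ 199^2 = 39601 ≡ 56 (mod 719)
199^4 ≡ 56^2 = 3136 ≡ 260 (mod 719)
199^8 ≡ 260^2 = 67600 ≡ 14 (mod 719)
199^16 ≡ 14^2 = 196 (mod 719)
199^32 ≡ 196^2 = 38416 ≡ 309 (mod 719)
199^45 = 199^32 × 199^8 × 199^4 × 199^1 ≡ 309 × 14 × 260 × 199 (mod 719).
Accumulate the product:
309 × 14 = 4326 ≡ 12
12 × 260 = 3120 ≡ 244
244 × 199 = 48556 ≡ 383

383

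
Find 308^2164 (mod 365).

201

By square-and-multiply:
2164 in binary is 100001110100, i.e. 2164 = 2048 + 64 + 32 + 16 + 4.
308^1 ≡ 308 (mod 365)
308^2 ≡ 308^2 = 94864 ≡ 329 (mod 365)
308^4 ≡ 329^2 = 108241 ≡ 201 (mod 365)
308^8 ≡ 201^2 = 40401 ≡ 251 (mod 365)
308^16 ≡ 251^2 = 63001 ≡ 221 (mod 365)
308^32 ≡ 221^2 = 48841 ≡ 296 (mod 365)
308^64 ≡ 296^2 = 87616 ≡ 16 (mod 365)
308^128 ≡ 16^2 = 256 (mod 365)
308^256 ≡ 256^2 = 65536 ≡ 201 (mod 365)
308^512 ≡ 201^2 = 40401 ≡ 251 (mod 365)
308^1024 ≡ 251^2 = 63001 ≡ 221 (mod 365)
308^2048 ≡ 221^2 = 48841 ≡ 296 (mod 365)
308^2164 = 308^2048 · 308^64 · 308^32 · 308^16 · 308^4 ≡ 296 · 16 · 296 · 221 · 201 (mod 365).
Accumulate the product:
296 · 16 = 4736 ≡ 356
356 · 296 = 105376 ≡ 256
256 · 221 = 56576 ≡ 1
1 · 201 = 201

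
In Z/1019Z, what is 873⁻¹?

677

1019 = 1·873 + 146
873 = 5·146 + 143
146 = 1·143 + 3
143 = 47·3 + 2
3 = 1·2 + 1
2 = 2·1 + 0
gcd(873, 1019) = 1, so the inverse exists.
Back-substitute for 1:
1 = 1·3 − 1·2
  = −1·143 + 48·3
  = 48·146 − 49·143
  = −49·873 + 293·146
  = 293·1019 − 342·873
So 873⁻¹ ≡ −342 ≡ 677 (mod 1019).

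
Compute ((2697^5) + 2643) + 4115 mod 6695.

(2697)^5 ≡ 1627 (mod 6695)
1627 + 2643 = 4270
4270 + 4115 = 8385 ≡ 1690 (mod 6695)

1690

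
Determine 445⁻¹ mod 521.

Apply the Euclidean algorithm and back-substitute:
521 = 1×445 + 76
445 = 5×76 + 65
76 = 1×65 + 11
65 = 5×11 + 10
11 = 1×10 + 1
10 = 10×1 + 0
gcd(445, 521) = 1, so the inverse exists.
Back-substitute for 1:
1 = 1×11 − 1×10
  = −1×65 + 6×11
  = 6×76 − 7×65
  = −7×445 + 41×76
  = 41×521 − 48×445
So 445⁻¹ ≡ −48 ≡ 473 (mod 521).

473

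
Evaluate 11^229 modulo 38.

By square-and-multiply:
229 in binary is 11100101, i.e. 229 = 128 + 64 + 32 + 4 + 1.
11^1 ≡ 11 (mod 38)
11^2 ≡ 11^2 = 121 ≡ 7 (mod 38)
11^4 ≡ 7^2 = 49 ≡ 11 (mod 38)
11^8 ≡ 11^2 = 121 ≡ 7 (mod 38)
11^16 ≡ 7^2 = 49 ≡ 11 (mod 38)
11^32 ≡ 11^2 = 121 ≡ 7 (mod 38)
11^64 ≡ 7^2 = 49 ≡ 11 (mod 38)
11^128 ≡ 11^2 = 121 ≡ 7 (mod 38)
11^229 = 11^128 · 11^64 · 11^32 · 11^4 · 11^1 ≡ 7 · 11 · 7 · 11 · 11 (mod 38).
Accumulate the product:
7 · 11 = 77 ≡ 1
1 · 7 = 7
7 · 11 = 77 ≡ 1
1 · 11 = 11

11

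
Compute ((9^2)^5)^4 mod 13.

(9)^2 ≡ 3 (mod 13)
(3)^5 ≡ 9 (mod 13)
(9)^4 ≡ 9 (mod 13)

9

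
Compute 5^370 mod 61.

5^1 ≡ 5 (mod 61)
5^2 ≡ 5^2 = 25 (mod 61)
5^4 ≡ 25^2 = 625 ≡ 15 (mod 61)
5^8 ≡ 15^2 = 225 ≡ 42 (mod 61)
5^16 ≡ 42^2 = 1764 ≡ 56 (mod 61)
5^32 ≡ 56^2 = 3136 ≡ 25 (mod 61)
5^64 ≡ 25^2 = 625 ≡ 15 (mod 61)
5^128 ≡ 15^2 = 225 ≡ 42 (mod 61)
5^256 ≡ 42^2 = 1764 ≡ 56 (mod 61)
5^370 = 5^256 · 5^64 · 5^32 · 5^16 · 5^2 ≡ 56 · 15 · 25 · 56 · 25 (mod 61).
Accumulate the product:
56 · 15 = 840 ≡ 47
47 · 25 = 1175 ≡ 16
16 · 56 = 896 ≡ 42
42 · 25 = 1050 ≡ 13

13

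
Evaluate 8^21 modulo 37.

6

Using repeated squaring:
21 in binary is 10101, i.e. 21 = 16 + 4 + 1.
8^1 ≡ 8 (mod 37)
8^2 ≡ 8^2 = 64 ≡ 27 (mod 37)
8^4 ≡ 27^2 = 729 ≡ 26 (mod 37)
8^8 ≡ 26^2 = 676 ≡ 10 (mod 37)
8^16 ≡ 10^2 = 100 ≡ 26 (mod 37)
8^21 = 8^16 * 8^4 * 8^1 ≡ 26 * 26 * 8 (mod 37).
Accumulate the product:
26 * 26 = 676 ≡ 10
10 * 8 = 80 ≡ 6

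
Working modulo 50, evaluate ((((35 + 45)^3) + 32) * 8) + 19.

35 + 45 = 80 ≡ 30 (mod 50)
(30)^3 ≡ 0 (mod 50)
0 + 32 = 32
32 * 8 = 256 ≡ 6 (mod 50)
6 + 19 = 25

25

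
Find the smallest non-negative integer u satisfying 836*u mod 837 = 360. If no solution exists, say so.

477

gcd(836, 837) = 1, so a unique solution mod 837 exists.
836⁻¹ ≡ 836 (mod 837).
u ≡ 836*360 ≡ 477 (mod 837).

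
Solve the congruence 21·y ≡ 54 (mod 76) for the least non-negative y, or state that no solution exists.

46

gcd(21, 76) = 1, so a unique solution mod 76 exists.
21⁻¹ ≡ 29 (mod 76).
y ≡ 29·54 ≡ 46 (mod 76).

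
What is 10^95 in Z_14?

12

95 in binary is 1011111, i.e. 95 = 64 + 16 + 8 + 4 + 2 + 1.
10^1 ≡ 10 (mod 14)
10^2 ≡ 10^2 = 100 ≡ 2 (mod 14)
10^4 ≡ 2^2 = 4 (mod 14)
10^8 ≡ 4^2 = 16 ≡ 2 (mod 14)
10^16 ≡ 2^2 = 4 (mod 14)
10^32 ≡ 4^2 = 16 ≡ 2 (mod 14)
10^64 ≡ 2^2 = 4 (mod 14)
10^95 = 10^64 × 10^16 × 10^8 × 10^4 × 10^2 × 10^1 ≡ 4 × 4 × 2 × 4 × 2 × 10 (mod 14).
Accumulate the product:
4 × 4 = 16 ≡ 2
2 × 2 = 4
4 × 4 = 16 ≡ 2
2 × 2 = 4
4 × 10 = 40 ≡ 12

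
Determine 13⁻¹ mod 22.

22 = 1·13 + 9
13 = 1·9 + 4
9 = 2·4 + 1
4 = 4·1 + 0
gcd(13, 22) = 1, so the inverse exists.
Bézout: 1 = 3·22 − 5·13.
So 13⁻¹ ≡ −5 ≡ 17 (mod 22).

17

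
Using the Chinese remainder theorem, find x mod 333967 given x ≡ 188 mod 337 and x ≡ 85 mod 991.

312250

337⁻¹ mod 991: 337·347 ≡ 1 (mod 991), so 337⁻¹ ≡ 347.
x = 188 + 337·((85 − 188)·347 mod 991) = 188 + 337·926 = 312250.
Check: 312250 mod 337 = 188, 312250 mod 991 = 85. ✓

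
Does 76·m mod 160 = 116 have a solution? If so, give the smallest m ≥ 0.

gcd(76, 160) = 4, and 4 | 116, so solutions exist.
Divide through by 4: 19·m mod 40 = 29.
19⁻¹ ≡ 19 (mod 40).
m ≡ 19·29 ≡ 31 (mod 40).
The smallest non-negative solution is m = 31.

31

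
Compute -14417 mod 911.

159

-14417 = -16×911 + 159, so -14417 ≡ 159 (mod 911).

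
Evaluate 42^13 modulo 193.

185

By square-and-multiply:
13 in binary is 1101, i.e. 13 = 8 + 4 + 1.
42^1 ≡ 42 (mod 193)
42^2 ≡ 42^2 = 1764 ≡ 27 (mod 193)
42^4 ≡ 27^2 = 729 ≡ 150 (mod 193)
42^8 ≡ 150^2 = 22500 ≡ 112 (mod 193)
42^13 = 42^8 × 42^4 × 42^1 ≡ 112 × 150 × 42 (mod 193).
Accumulate the product:
112 × 150 = 16800 ≡ 9
9 × 42 = 378 ≡ 185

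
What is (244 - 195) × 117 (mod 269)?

84

244 - 195 = 49
49 × 117 = 5733 ≡ 84 (mod 269)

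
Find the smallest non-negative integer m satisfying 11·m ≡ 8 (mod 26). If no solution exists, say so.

22

gcd(11, 26) = 1, so a unique solution mod 26 exists.
11⁻¹ ≡ 19 (mod 26).
m ≡ 19·8 ≡ 22 (mod 26).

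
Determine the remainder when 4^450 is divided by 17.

By square-and-multiply:
450 in binary is 111000010, i.e. 450 = 256 + 128 + 64 + 2.
4^1 ≡ 4 (mod 17)
4^2 ≡ 4^2 = 16 (mod 17)
4^4 ≡ 16^2 = 256 ≡ 1 (mod 17)
4^8 ≡ 1^2 = 1 (mod 17)
4^16 ≡ 1^2 = 1 (mod 17)
4^32 ≡ 1^2 = 1 (mod 17)
4^64 ≡ 1^2 = 1 (mod 17)
4^128 ≡ 1^2 = 1 (mod 17)
4^256 ≡ 1^2 = 1 (mod 17)
4^450 = 4^256 * 4^128 * 4^64 * 4^2 ≡ 1 * 1 * 1 * 16 (mod 17).
Accumulate the product:
1 * 1 = 1
1 * 1 = 1
1 * 16 = 16

16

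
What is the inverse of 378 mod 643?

By the extended Euclidean algorithm:
643 = 1·378 + 265
378 = 1·265 + 113
265 = 2·113 + 39
113 = 2·39 + 35
39 = 1·35 + 4
35 = 8·4 + 3
4 = 1·3 + 1
3 = 3·1 + 0
gcd(378, 643) = 1, so the inverse exists.
Bézout: 1 = 97·643 − 165·378.
So 378⁻¹ ≡ −165 ≡ 478 (mod 643).

478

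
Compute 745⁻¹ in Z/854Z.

47

Run the extended Euclidean algorithm:
854 = 1×745 + 109
745 = 6×109 + 91
109 = 1×91 + 18
91 = 5×18 + 1
18 = 18×1 + 0
gcd(745, 854) = 1, so the inverse exists.
Back-substitute for 1:
1 = 1×91 − 5×18
  = −5×109 + 6×91
  = 6×745 − 41×109
  = −41×854 + 47×745
So 745⁻¹ ≡ 47 (mod 854).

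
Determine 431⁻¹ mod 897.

Run the extended Euclidean algorithm:
897 = 2*431 + 35
431 = 12*35 + 11
35 = 3*11 + 2
11 = 5*2 + 1
2 = 2*1 + 0
gcd(431, 897) = 1, so the inverse exists.
Back-substitute for 1:
1 = 1*11 − 5*2
  = −5*35 + 16*11
  = 16*431 − 197*35
  = −197*897 + 410*431
So 431⁻¹ ≡ 410 (mod 897).

410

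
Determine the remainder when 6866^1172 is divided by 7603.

7233

1172 in binary is 10010010100, i.e. 1172 = 1024 + 128 + 16 + 4.
6866^1 ≡ 6866 (mod 7603)
6866^2 ≡ 6866^2 = 47141956 ≡ 3356 (mod 7603)
6866^4 ≡ 3356^2 = 11262736 ≡ 2693 (mod 7603)
6866^8 ≡ 2693^2 = 7252249 ≡ 6590 (mod 7603)
6866^16 ≡ 6590^2 = 43428100 ≡ 7367 (mod 7603)
6866^32 ≡ 7367^2 = 54272689 ≡ 2475 (mod 7603)
6866^64 ≡ 2475^2 = 6125625 ≡ 5210 (mod 7603)
6866^128 ≡ 5210^2 = 27144100 ≡ 1390 (mod 7603)
6866^256 ≡ 1390^2 = 1932100 ≡ 938 (mod 7603)
6866^512 ≡ 938^2 = 879844 ≡ 5499 (mod 7603)
6866^1024 ≡ 5499^2 = 30239001 ≡ 1870 (mod 7603)
6866^1172 = 6866^1024 * 6866^128 * 6866^16 * 6866^4 ≡ 1870 * 1390 * 7367 * 2693 (mod 7603).
Accumulate the product:
1870 * 1390 = 2599300 ≡ 6677
6677 * 7367 = 49189459 ≡ 5652
5652 * 2693 = 15220836 ≡ 7233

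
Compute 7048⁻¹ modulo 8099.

8099 = 1*7048 + 1051
7048 = 6*1051 + 742
1051 = 1*742 + 309
742 = 2*309 + 124
309 = 2*124 + 61
124 = 2*61 + 2
61 = 30*2 + 1
2 = 2*1 + 0
gcd(7048, 8099) = 1, so the inverse exists.
Back-substitute for 1:
1 = 1*61 − 30*2
  = −30*124 + 61*61
  = 61*309 − 152*124
  = −152*742 + 365*309
  = 365*1051 − 517*742
  = −517*7048 + 3467*1051
  = 3467*8099 − 3984*7048
So 7048⁻¹ ≡ −3984 ≡ 4115 (mod 8099).

4115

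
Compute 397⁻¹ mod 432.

432 = 1×397 + 35
397 = 11×35 + 12
35 = 2×12 + 11
12 = 1×11 + 1
11 = 11×1 + 0
gcd(397, 432) = 1, so the inverse exists.
Back-substitute for 1:
1 = 1×12 − 1×11
  = −1×35 + 3×12
  = 3×397 − 34×35
  = −34×432 + 37×397
So 397⁻¹ ≡ 37 (mod 432).

37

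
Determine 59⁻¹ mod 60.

Apply the Euclidean algorithm and back-substitute:
60 = 1·59 + 1
59 = 59·1 + 0
gcd(59, 60) = 1, so the inverse exists.
Bézout: 1 = 1·60 − 1·59.
So 59⁻¹ ≡ −1 ≡ 59 (mod 60).

59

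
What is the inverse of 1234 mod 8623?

6324

Apply the Euclidean algorithm and back-substitute:
8623 = 6×1234 + 1219
1234 = 1×1219 + 15
1219 = 81×15 + 4
15 = 3×4 + 3
4 = 1×3 + 1
3 = 3×1 + 0
gcd(1234, 8623) = 1, so the inverse exists.
Back-substitute for 1:
1 = 1×4 − 1×3
  = −1×15 + 4×4
  = 4×1219 − 325×15
  = −325×1234 + 329×1219
  = 329×8623 − 2299×1234
So 1234⁻¹ ≡ −2299 ≡ 6324 (mod 8623).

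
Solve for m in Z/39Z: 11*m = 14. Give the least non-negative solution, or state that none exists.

19

gcd(11, 39) = 1, so a unique solution mod 39 exists.
11⁻¹ ≡ 32 (mod 39).
m ≡ 32*14 ≡ 19 (mod 39).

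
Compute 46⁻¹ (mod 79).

67

Apply the Euclidean algorithm and back-substitute:
79 = 1×46 + 33
46 = 1×33 + 13
33 = 2×13 + 7
13 = 1×7 + 6
7 = 1×6 + 1
6 = 6×1 + 0
gcd(46, 79) = 1, so the inverse exists.
Bézout: 1 = 7×79 − 12×46.
So 46⁻¹ ≡ −12 ≡ 67 (mod 79).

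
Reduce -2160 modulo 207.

-2160 = -11*207 + 117, so -2160 ≡ 117 (mod 207).

117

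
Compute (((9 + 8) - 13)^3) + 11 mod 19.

18

9 + 8 = 17
17 - 13 = 4
(4)^3 ≡ 7 (mod 19)
7 + 11 = 18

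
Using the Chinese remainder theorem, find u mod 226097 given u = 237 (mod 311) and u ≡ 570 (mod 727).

311⁻¹ mod 727: 311·180 ≡ 1 (mod 727), so 311⁻¹ ≡ 180.
u = 237 + 311·((570 − 237)·180 mod 727) = 237 + 311·326 = 101623.
Check: 101623 mod 311 = 237, 101623 mod 727 = 570. ✓

101623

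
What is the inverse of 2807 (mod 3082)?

3082 = 1*2807 + 275
2807 = 10*275 + 57
275 = 4*57 + 47
57 = 1*47 + 10
47 = 4*10 + 7
10 = 1*7 + 3
7 = 2*3 + 1
3 = 3*1 + 0
gcd(2807, 3082) = 1, so the inverse exists.
Bézout: 1 = 837*3082 − 919*2807.
So 2807⁻¹ ≡ −919 ≡ 2163 (mod 3082).

2163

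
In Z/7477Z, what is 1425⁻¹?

Apply the Euclidean algorithm and back-substitute:
7477 = 5*1425 + 352
1425 = 4*352 + 17
352 = 20*17 + 12
17 = 1*12 + 5
12 = 2*5 + 2
5 = 2*2 + 1
2 = 2*1 + 0
gcd(1425, 7477) = 1, so the inverse exists.
Back-substitute for 1:
1 = 1*5 − 2*2
  = −2*12 + 5*5
  = 5*17 − 7*12
  = −7*352 + 145*17
  = 145*1425 − 587*352
  = −587*7477 + 3080*1425
So 1425⁻¹ ≡ 3080 (mod 7477).

3080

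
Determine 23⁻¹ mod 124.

124 = 5*23 + 9
23 = 2*9 + 5
9 = 1*5 + 4
5 = 1*4 + 1
4 = 4*1 + 0
gcd(23, 124) = 1, so the inverse exists.
Back-substitute for 1:
1 = 1*5 − 1*4
  = −1*9 + 2*5
  = 2*23 − 5*9
  = −5*124 + 27*23
So 23⁻¹ ≡ 27 (mod 124).

27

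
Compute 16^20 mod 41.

1

Using repeated squaring:
16^1 ≡ 16 (mod 41)
16^2 ≡ 16^2 = 256 ≡ 10 (mod 41)
16^4 ≡ 10^2 = 100 ≡ 18 (mod 41)
16^8 ≡ 18^2 = 324 ≡ 37 (mod 41)
16^16 ≡ 37^2 = 1369 ≡ 16 (mod 41)
16^20 = 16^16 * 16^4 ≡ 16 * 18 (mod 41).
16 * 18 = 288 ≡ 1 (mod 41).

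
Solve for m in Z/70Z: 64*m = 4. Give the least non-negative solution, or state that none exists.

11

gcd(64, 70) = 2, and 2 | 4, so solutions exist.
Divide through by 2: 32*m ≡ 2 mod 35.
32⁻¹ ≡ 23 (mod 35).
m ≡ 23*2 ≡ 11 (mod 35).
The smallest non-negative solution is m = 11.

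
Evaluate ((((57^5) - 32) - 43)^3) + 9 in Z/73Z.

(57)^5 ≡ 69 (mod 73)
69 - 32 = 37
37 - 43 = -6 ≡ 67 (mod 73)
(67)^3 ≡ 3 (mod 73)
3 + 9 = 12

12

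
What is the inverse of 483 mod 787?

By the extended Euclidean algorithm:
787 = 1×483 + 304
483 = 1×304 + 179
304 = 1×179 + 125
179 = 1×125 + 54
125 = 2×54 + 17
54 = 3×17 + 3
17 = 5×3 + 2
3 = 1×2 + 1
2 = 2×1 + 0
gcd(483, 787) = 1, so the inverse exists.
Back-substitute for 1:
1 = 1×3 − 1×2
  = −1×17 + 6×3
  = 6×54 − 19×17
  = −19×125 + 44×54
  = 44×179 − 63×125
  = −63×304 + 107×179
  = 107×483 − 170×304
  = −170×787 + 277×483
So 483⁻¹ ≡ 277 (mod 787).

277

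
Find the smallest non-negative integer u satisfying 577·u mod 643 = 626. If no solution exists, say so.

gcd(577, 643) = 1, so a unique solution mod 643 exists.
577⁻¹ ≡ 302 (mod 643).
u ≡ 302·626 ≡ 10 (mod 643).

10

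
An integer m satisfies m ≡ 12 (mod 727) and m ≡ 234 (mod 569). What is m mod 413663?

727⁻¹ mod 569: 727*551 ≡ 1 (mod 569), so 727⁻¹ ≡ 551.
m = 12 + 727*((234 − 12)*551 mod 569) = 12 + 727*556 = 404224.

404224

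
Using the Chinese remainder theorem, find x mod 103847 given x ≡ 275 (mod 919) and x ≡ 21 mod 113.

74714

919⁻¹ mod 113: 919*98 ≡ 1 (mod 113), so 919⁻¹ ≡ 98.
x = 275 + 919*((21 − 275)*98 mod 113) = 275 + 919*81 = 74714.
Check: 74714 mod 919 = 275, 74714 mod 113 = 21. ✓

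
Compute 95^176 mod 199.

176 in binary is 10110000, i.e. 176 = 128 + 32 + 16.
95^1 ≡ 95 (mod 199)
95^2 ≡ 95^2 = 9025 ≡ 70 (mod 199)
95^4 ≡ 70^2 = 4900 ≡ 124 (mod 199)
95^8 ≡ 124^2 = 15376 ≡ 53 (mod 199)
95^16 ≡ 53^2 = 2809 ≡ 23 (mod 199)
95^32 ≡ 23^2 = 529 ≡ 131 (mod 199)
95^64 ≡ 131^2 = 17161 ≡ 47 (mod 199)
95^128 ≡ 47^2 = 2209 ≡ 20 (mod 199)
95^176 = 95^128 × 95^32 × 95^16 ≡ 20 × 131 × 23 (mod 199).
Accumulate the product:
20 × 131 = 2620 ≡ 33
33 × 23 = 759 ≡ 162

162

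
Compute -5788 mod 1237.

-5788 = -5·1237 + 397, so -5788 ≡ 397 (mod 1237).

397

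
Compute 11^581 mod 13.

7

Compute successive squares:
11^1 ≡ 11 (mod 13)
11^2 ≡ 11^2 = 121 ≡ 4 (mod 13)
11^4 ≡ 4^2 = 16 ≡ 3 (mod 13)
11^8 ≡ 3^2 = 9 (mod 13)
11^16 ≡ 9^2 = 81 ≡ 3 (mod 13)
11^32 ≡ 3^2 = 9 (mod 13)
11^64 ≡ 9^2 = 81 ≡ 3 (mod 13)
11^128 ≡ 3^2 = 9 (mod 13)
11^256 ≡ 9^2 = 81 ≡ 3 (mod 13)
11^512 ≡ 3^2 = 9 (mod 13)
11^581 = 11^512 · 11^64 · 11^4 · 11^1 ≡ 9 · 3 · 3 · 11 (mod 13).
Accumulate the product:
9 · 3 = 27 ≡ 1
1 · 3 = 3
3 · 11 = 33 ≡ 7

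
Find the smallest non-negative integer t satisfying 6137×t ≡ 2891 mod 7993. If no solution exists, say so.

gcd(6137, 7993) = 1, so a unique solution mod 7993 exists.
6137⁻¹ ≡ 590 (mod 7993).
t ≡ 590×2891 ≡ 3181 (mod 7993).

3181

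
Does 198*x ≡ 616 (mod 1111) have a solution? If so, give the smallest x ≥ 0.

gcd(198, 1111) = 11, and 11 | 616, so solutions exist.
Divide through by 11: 18*x = 56 (mod 101).
18⁻¹ ≡ 73 (mod 101).
x ≡ 73*56 ≡ 48 (mod 101).
The smallest non-negative solution is x = 48.

48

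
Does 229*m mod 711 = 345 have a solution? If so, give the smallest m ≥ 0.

gcd(229, 711) = 1, so a unique solution mod 711 exists.
229⁻¹ ≡ 385 (mod 711).
m ≡ 385*345 ≡ 579 (mod 711).

579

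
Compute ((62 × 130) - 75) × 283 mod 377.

17

62 × 130 = 8060 ≡ 143 (mod 377)
143 - 75 = 68
68 × 283 = 19244 ≡ 17 (mod 377)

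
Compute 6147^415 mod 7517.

6147^1 ≡ 6147 (mod 7517)
6147^2 ≡ 6147^2 = 37785609 ≡ 5167 (mod 7517)
6147^4 ≡ 5167^2 = 26697889 ≡ 5022 (mod 7517)
6147^8 ≡ 5022^2 = 25220484 ≡ 949 (mod 7517)
6147^16 ≡ 949^2 = 900601 ≡ 6078 (mod 7517)
6147^32 ≡ 6078^2 = 36942084 ≡ 3546 (mod 7517)
6147^64 ≡ 3546^2 = 12574116 ≡ 5692 (mod 7517)
6147^128 ≡ 5692^2 = 32398864 ≡ 594 (mod 7517)
6147^256 ≡ 594^2 = 352836 ≡ 7054 (mod 7517)
6147^415 = 6147^256 * 6147^128 * 6147^16 * 6147^8 * 6147^4 * 6147^2 * 6147^1 ≡ 7054 * 594 * 6078 * 949 * 5022 * 5167 * 6147 (mod 7517).
Accumulate the product:
7054 * 594 = 4190076 ≡ 3107
3107 * 6078 = 18884346 ≡ 1642
1642 * 949 = 1558258 ≡ 2239
2239 * 5022 = 11244258 ≡ 6343
6343 * 5167 = 32774281 ≡ 161
161 * 6147 = 989667 ≡ 4940

4940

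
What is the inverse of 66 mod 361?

361 = 5×66 + 31
66 = 2×31 + 4
31 = 7×4 + 3
4 = 1×3 + 1
3 = 3×1 + 0
gcd(66, 361) = 1, so the inverse exists.
Bézout: 1 = −17×361 + 93×66.
So 66⁻¹ ≡ 93 (mod 361).

93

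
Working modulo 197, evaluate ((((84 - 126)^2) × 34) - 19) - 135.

131

84 - 126 = -42 ≡ 155 (mod 197)
(155)^2 ≡ 188 (mod 197)
188 × 34 = 6392 ≡ 88 (mod 197)
88 - 19 = 69
69 - 135 = -66 ≡ 131 (mod 197)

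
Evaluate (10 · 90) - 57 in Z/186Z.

99

10 · 90 = 900 ≡ 156 (mod 186)
156 - 57 = 99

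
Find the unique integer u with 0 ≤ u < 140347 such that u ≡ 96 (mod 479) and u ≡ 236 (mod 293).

479⁻¹ mod 293: 479*115 ≡ 1 (mod 293), so 479⁻¹ ≡ 115.
u = 96 + 479*((236 − 96)*115 mod 293) = 96 + 479*278 = 133258.
Check: 133258 mod 479 = 96, 133258 mod 293 = 236. ✓

133258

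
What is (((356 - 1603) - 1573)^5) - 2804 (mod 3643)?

1821

356 - 1603 = -1247 ≡ 2396 (mod 3643)
2396 - 1573 = 823
(823)^5 ≡ 982 (mod 3643)
982 - 2804 = -1822 ≡ 1821 (mod 3643)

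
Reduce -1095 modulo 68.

-1095 = -17×68 + 61, so -1095 ≡ 61 (mod 68).

61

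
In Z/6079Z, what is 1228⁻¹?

6079 = 4*1228 + 1167
1228 = 1*1167 + 61
1167 = 19*61 + 8
61 = 7*8 + 5
8 = 1*5 + 3
5 = 1*3 + 2
3 = 1*2 + 1
2 = 2*1 + 0
gcd(1228, 6079) = 1, so the inverse exists.
Back-substitute for 1:
1 = 1*3 − 1*2
  = −1*5 + 2*3
  = 2*8 − 3*5
  = −3*61 + 23*8
  = 23*1167 − 440*61
  = −440*1228 + 463*1167
  = 463*6079 − 2292*1228
So 1228⁻¹ ≡ −2292 ≡ 3787 (mod 6079).

3787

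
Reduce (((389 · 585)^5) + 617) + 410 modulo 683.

389 · 585 = 227565 ≡ 126 (mod 683)
(126)^5 ≡ 662 (mod 683)
662 + 617 = 1279 ≡ 596 (mod 683)
596 + 410 = 1006 ≡ 323 (mod 683)

323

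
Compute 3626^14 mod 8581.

14 in binary is 1110, i.e. 14 = 8 + 4 + 2.
3626^1 ≡ 3626 (mod 8581)
3626^2 ≡ 3626^2 = 13147876 ≡ 1784 (mod 8581)
3626^4 ≡ 1784^2 = 3182656 ≡ 7686 (mod 8581)
3626^8 ≡ 7686^2 = 59074596 ≡ 2992 (mod 8581)
3626^14 = 3626^8 * 3626^4 * 3626^2 ≡ 2992 * 7686 * 1784 (mod 8581).
Accumulate the product:
2992 * 7686 = 22996512 ≡ 8013
8013 * 1784 = 14295192 ≡ 7827

7827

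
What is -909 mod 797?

685

-909 = -2·797 + 685, so -909 ≡ 685 (mod 797).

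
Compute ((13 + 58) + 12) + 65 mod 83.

13 + 58 = 71
71 + 12 = 83 ≡ 0 (mod 83)
0 + 65 = 65

65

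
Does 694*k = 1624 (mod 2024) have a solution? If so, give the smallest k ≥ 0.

gcd(694, 2024) = 2, and 2 | 1624, so solutions exist.
Divide through by 2: 347*k ≡ 812 (mod 1012).
347⁻¹ ≡ 35 (mod 1012).
k ≡ 35*812 ≡ 84 (mod 1012).
The smallest non-negative solution is k = 84.

84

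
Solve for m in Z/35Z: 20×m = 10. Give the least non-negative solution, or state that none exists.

4

gcd(20, 35) = 5, and 5 | 10, so solutions exist.
Divide through by 5: 4×m mod 7 = 2.
4⁻¹ ≡ 2 (mod 7).
m ≡ 2×2 ≡ 4 (mod 7).
The smallest non-negative solution is m = 4.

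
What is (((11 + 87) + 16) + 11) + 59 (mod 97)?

11 + 87 = 98 ≡ 1 (mod 97)
1 + 16 = 17
17 + 11 = 28
28 + 59 = 87

87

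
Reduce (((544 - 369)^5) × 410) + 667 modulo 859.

47

544 - 369 = 175
(175)^5 ≡ 208 (mod 859)
208 × 410 = 85280 ≡ 239 (mod 859)
239 + 667 = 906 ≡ 47 (mod 859)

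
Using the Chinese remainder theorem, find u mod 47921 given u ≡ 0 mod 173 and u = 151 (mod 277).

30621

173⁻¹ mod 277: 173·269 ≡ 1 (mod 277), so 173⁻¹ ≡ 269.
u = 0 + 173·((151 − 0)·269 mod 277) = 0 + 173·177 = 30621.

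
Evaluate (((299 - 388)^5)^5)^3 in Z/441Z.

299 - 388 = -89 ≡ 352 (mod 441)
(352)^5 ≡ 298 (mod 441)
(298)^5 ≡ 289 (mod 441)
(289)^3 ≡ 316 (mod 441)

316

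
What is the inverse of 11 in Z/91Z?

Apply the Euclidean algorithm and back-substitute:
91 = 8·11 + 3
11 = 3·3 + 2
3 = 1·2 + 1
2 = 2·1 + 0
gcd(11, 91) = 1, so the inverse exists.
Back-substitute for 1:
1 = 1·3 − 1·2
  = −1·11 + 4·3
  = 4·91 − 33·11
So 11⁻¹ ≡ −33 ≡ 58 (mod 91).

58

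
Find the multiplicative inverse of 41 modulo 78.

59

78 = 1×41 + 37
41 = 1×37 + 4
37 = 9×4 + 1
4 = 4×1 + 0
gcd(41, 78) = 1, so the inverse exists.
Back-substitute for 1:
1 = 1×37 − 9×4
  = −9×41 + 10×37
  = 10×78 − 19×41
So 41⁻¹ ≡ −19 ≡ 59 (mod 78).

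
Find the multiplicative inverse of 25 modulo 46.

35

By the extended Euclidean algorithm:
46 = 1×25 + 21
25 = 1×21 + 4
21 = 5×4 + 1
4 = 4×1 + 0
gcd(25, 46) = 1, so the inverse exists.
Back-substitute for 1:
1 = 1×21 − 5×4
  = −5×25 + 6×21
  = 6×46 − 11×25
So 25⁻¹ ≡ −11 ≡ 35 (mod 46).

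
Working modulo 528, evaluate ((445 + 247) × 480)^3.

445 + 247 = 692 ≡ 164 (mod 528)
164 × 480 = 78720 ≡ 48 (mod 528)
(48)^3 ≡ 240 (mod 528)

240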